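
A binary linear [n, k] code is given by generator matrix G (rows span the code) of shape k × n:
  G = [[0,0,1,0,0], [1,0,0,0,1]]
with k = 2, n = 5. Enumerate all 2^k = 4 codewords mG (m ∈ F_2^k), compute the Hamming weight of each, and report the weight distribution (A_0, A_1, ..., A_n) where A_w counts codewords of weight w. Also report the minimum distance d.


Weight distribution: A_0 = 1, A_1 = 1, A_2 = 1, A_3 = 1. Minimum distance d = 1.

Enumerate all 2^2 = 4 messages m ∈ F_2^2.
For each, compute codeword c = mG in F_2^5, then tally its weight.
  m = 00 → c = 00000, weight = 0.
  m = 10 → c = 00100, weight = 1.
  m = 01 → c = 10001, weight = 2.
  m = 11 → c = 10101, weight = 3.
Tally weights:
  weight 0: 1 codewords.
  weight 1: 1 codewords.
  weight 2: 1 codewords.
  weight 3: 1 codewords.
Minimum distance d = smallest w > 0 with A_w > 0 = 1.
Sanity: Σ A_w = 4 = 2^2 = 4 ✓.


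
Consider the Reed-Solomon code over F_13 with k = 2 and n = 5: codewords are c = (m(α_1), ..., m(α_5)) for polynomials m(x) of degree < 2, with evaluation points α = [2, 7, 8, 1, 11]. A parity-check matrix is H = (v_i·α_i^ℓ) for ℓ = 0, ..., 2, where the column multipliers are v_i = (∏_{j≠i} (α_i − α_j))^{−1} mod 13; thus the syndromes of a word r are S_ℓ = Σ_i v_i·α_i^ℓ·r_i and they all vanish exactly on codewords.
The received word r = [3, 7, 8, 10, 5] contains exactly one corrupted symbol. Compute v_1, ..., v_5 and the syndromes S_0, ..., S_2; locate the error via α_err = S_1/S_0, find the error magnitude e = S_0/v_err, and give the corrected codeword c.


S = (2, 3, 11), error at position 3, error magnitude e = 8, c = [3, 7, 0, 10, 5].

Step 1: column multipliers v_i = (∏_{j≠i}(α_i − α_j))^{−1} mod 13.
  i = 1 (α = 2): (2−7)(2−8)(2−1)(2−11) = (−5)·(−6)·1·(−9) = −270 ≡ 3, so v_1 = 3^{−1} = 9 (mod 13).
  i = 2 (α = 7): (7−2)(7−8)(7−1)(7−11) = 5·(−1)·6·(−4) = 120 ≡ 3, so v_2 = 3^{−1} = 9 (mod 13).
  i = 3 (α = 8): (8−2)(8−7)(8−1)(8−11) = 6·1·7·(−3) = −126 ≡ 4, so v_3 = 4^{−1} = 10 (mod 13).
  i = 4 (α = 1): (1−2)(1−7)(1−8)(1−11) = (−1)·(−6)·(−7)·(−10) = 420 ≡ 4, so v_4 = 4^{−1} = 10 (mod 13).
  i = 5 (α = 11): (11−2)(11−7)(11−8)(11−1) = 9·4·3·10 = 1080 ≡ 1, so v_5 = 1^{−1} = 1 (mod 13).
  v = [9, 9, 10, 10, 1].
Step 2: syndromes of r = [3, 7, 8, 10, 5] (all sums mod 13).
  S_0 = Σ v_i r_i = 9·3 + 9·7 + 10·8 + 10·10 + 1·5 = 275 ≡ 2.
  S_1 = Σ v_i α_i r_i = 9·2·3 + 9·7·7 + 10·8·8 + 10·1·10 + 1·11·5 = 1290 ≡ 3.
  α_i^2 mod 13 = [4, 10, 12, 1, 4].
  S_2 = Σ v_i α_i^2 r_i = 9·4·3 + 9·10·7 + 10·12·8 + 10·1·10 + 1·4·5 = 1818 ≡ 11.
  S = (2, 3, 11) ≠ 0, so r is not a codeword (an error is present).
Step 3: locate the error. For a single error e at position i, S_ℓ = v_i·e·α_i^ℓ, so α_err = S_1/S_0.
  S_0^{−1} = 2^{−1} = 7 (mod 13), so α_err = 3·7 = 21 ≡ 8 = α_3. Error position i = 3.
  Consistency check: S_2/S_1 = 11·9 = 99 ≡ 8 = α_err ✓ (single-error assumption holds).
Step 4: error magnitude e = S_0/v_3 = S_0·∏_{j≠3}(α_3 − α_j) = 2·4 = 8 ≡ 8 (mod 13).
Step 5: correct position 3: c_3 = r_3 − e = 8 − 8 ≡ 0 (mod 13). Hence c = [3, 7, 0, 10, 5].
  Check: interpolating c through the α_i gives m(x) = 4 + 6·x (degree < 2) with m(α_i) = c_i for every i, so c is indeed a codeword.


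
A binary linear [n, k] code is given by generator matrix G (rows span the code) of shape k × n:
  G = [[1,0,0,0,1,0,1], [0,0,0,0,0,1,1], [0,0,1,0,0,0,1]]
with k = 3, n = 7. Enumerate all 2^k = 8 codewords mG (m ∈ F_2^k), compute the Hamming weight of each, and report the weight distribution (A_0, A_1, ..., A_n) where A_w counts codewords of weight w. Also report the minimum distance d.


Weight distribution: A_0 = 1, A_2 = 3, A_3 = 3, A_5 = 1. Minimum distance d = 2.

Enumerate all 2^3 = 8 messages m ∈ F_2^3.
For each, compute codeword c = mG in F_2^7, then tally its weight.
  m = 000 → c = 0000000, weight = 0.
  m = 100 → c = 1000101, weight = 3.
  m = 010 → c = 0000011, weight = 2.
  m = 110 → c = 1000110, weight = 3.
  m = 001 → c = 0010001, weight = 2.
  m = 101 → c = 1010100, weight = 3.
  m = 011 → c = 0010010, weight = 2.
  m = 111 → c = 1010111, weight = 5.
Tally weights:
  weight 0: 1 codewords.
  weight 2: 3 codewords.
  weight 3: 3 codewords.
  weight 5: 1 codewords.
Minimum distance d = smallest w > 0 with A_w > 0 = 2.
Sanity: Σ A_w = 8 = 2^3 = 8 ✓.


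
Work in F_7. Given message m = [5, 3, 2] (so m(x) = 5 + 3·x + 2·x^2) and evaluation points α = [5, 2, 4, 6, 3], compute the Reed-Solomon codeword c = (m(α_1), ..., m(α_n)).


c = [0, 5, 0, 4, 4]

Message polynomial: m(x) = 5 + 3·x + 2·x^2 (mod 7).
For each evaluation point α_i, compute m(α_i) mod 7:
  α_1 = 5: Horner steps 2 → 6 → 0, so m(5) = 0.
  α_2 = 2: Horner steps 2 → 0 → 5, so m(2) = 5.
  α_3 = 4: Horner steps 2 → 4 → 0, so m(4) = 0.
  α_4 = 6: Horner steps 2 → 1 → 4, so m(6) = 4.
  α_5 = 3: Horner steps 2 → 2 → 4, so m(3) = 4.
Codeword c = [0, 5, 0, 4, 4] ∈ F_7^5.


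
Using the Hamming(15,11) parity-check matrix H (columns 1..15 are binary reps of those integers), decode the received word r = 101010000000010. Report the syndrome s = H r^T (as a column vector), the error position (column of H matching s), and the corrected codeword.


s = (1, 0, 0, 1)^T, error position = 9, corrected codeword c = 101010001000010

Compute s = H r^T mod 2 one row at a time:
  s_1 = 0 + 0 + 0 + 0 + 0 + 0 + 1 + 0 = 1 ≡ 1 (mod 2).
  s_2 = 0 + 1 + 0 + 0 + 0 + 0 + 1 + 0 = 2 ≡ 0 (mod 2).
  s_3 = 0 + 1 + 0 + 0 + 0 + 0 + 1 + 0 = 2 ≡ 0 (mod 2).
  s_4 = 1 + 1 + 1 + 0 + 0 + 0 + 0 + 0 = 3 ≡ 1 (mod 2).
s = (1, 0, 0, 1)^T — this equals column 9 of H (binary 1001), so error is at position 9.
Correct: flip bit 9 of r = 101010000000010 to get c = 101010001000010.


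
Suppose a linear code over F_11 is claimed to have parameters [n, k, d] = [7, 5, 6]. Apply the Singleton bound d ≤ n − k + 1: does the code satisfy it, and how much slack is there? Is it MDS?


Singleton RHS = n − k + 1 = 3, slack = -3, bound violated (no such code; not MDS).

Singleton bound: d ≤ n − k + 1.
Here n = 7, k = 5, so n − k + 1 = 3.
Given d = 6, check d ≤ 3: NO.
Slack = (n − k + 1) − d = -3.
The slack is negative: d = 6 exceeds n − k + 1 = 3 by 3, so the Singleton bound is violated and no linear [7, 5, 6]_11 code can exist. In particular it is not MDS (MDS requires d = n − k + 1 exactly).
Description: the claimed parameters are [7, 5, 6]_11; such a code would be impossible (violates the Singleton bound).


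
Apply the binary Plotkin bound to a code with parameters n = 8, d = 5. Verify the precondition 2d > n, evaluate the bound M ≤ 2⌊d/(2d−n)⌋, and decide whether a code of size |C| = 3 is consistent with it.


Plotkin bound M ≤ 4; given |C| = 3 ≤ bound (satisfied).

Check applicability: 2d = 10, n = 8.
2d − n = 2 > 0, so Plotkin applies.
Compute d/(2d−n) = 5/2 ≈ 2.5000.
⌊d/(2d−n)⌋ = 2.
Plotkin bound: M ≤ 2·2 = 4.
Given |C| = 3, check: satisfied.
This |C| is below the Plotkin bound.


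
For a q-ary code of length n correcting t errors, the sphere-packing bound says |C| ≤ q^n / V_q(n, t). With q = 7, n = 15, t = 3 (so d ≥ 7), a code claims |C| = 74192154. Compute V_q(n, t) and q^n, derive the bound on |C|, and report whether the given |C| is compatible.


V_q(n, t) = 102151, q^n = 4747561509943, Hamming bound = 46475918, |C| = 74192154 > bound (violated).

Step 1: Compute V_q(n, t) = Σ_{j=0}^3 C(n, j) (q−1)^j.
  j = 0: C(15,0)·(6)^0 = 1·1 = 1.
  j = 1: C(15,1)·(6)^1 = 15·6 = 90.
  j = 2: C(15,2)·(6)^2 = 105·36 = 3780.
  j = 3: C(15,3)·(6)^3 = 455·216 = 98280.
  V_q(n, t) = 1 + 90 + 3780 + 98280 = 102151.
Step 2: q^n = 7^15 = 4747561509943.
Step 3: Hamming bound ⌊q^n / V_q(n,t)⌋ = ⌊4747561509943/102151⌋ = 46475918.
Step 4: Compare |C| = 74192154 to 46475918: violated.
The claimed |C| lies above the Hamming bound, so no 7-ary code of length 15 with d ≥ 7 can have 74192154 codewords.


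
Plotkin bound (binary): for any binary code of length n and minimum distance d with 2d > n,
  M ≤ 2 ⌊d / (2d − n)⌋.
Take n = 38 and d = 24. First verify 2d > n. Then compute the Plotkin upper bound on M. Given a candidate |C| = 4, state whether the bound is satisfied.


Plotkin bound M ≤ 4; given |C| = 4 ≤ bound (satisfied).

Check applicability: 2d = 48, n = 38.
2d − n = 10 > 0, so Plotkin applies.
Compute d/(2d−n) = 24/10 ≈ 2.4000.
⌊d/(2d−n)⌋ = 2.
Plotkin bound: M ≤ 2·2 = 4.
Given |C| = 4, check: satisfied.
This |C| is at the Plotkin bound.


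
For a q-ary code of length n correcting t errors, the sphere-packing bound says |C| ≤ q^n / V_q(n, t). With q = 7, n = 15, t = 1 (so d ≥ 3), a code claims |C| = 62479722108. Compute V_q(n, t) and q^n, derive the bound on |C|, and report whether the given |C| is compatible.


V_q(n, t) = 91, q^n = 4747561509943, Hamming bound = 52171005603, |C| = 62479722108 > bound (violated).

Step 1: Compute V_q(n, t) = Σ_{j=0}^1 C(n, j) (q−1)^j.
  j = 0: C(15,0)·(6)^0 = 1·1 = 1.
  j = 1: C(15,1)·(6)^1 = 15·6 = 90.
  V_q(n, t) = 1 + 90 = 91.
Step 2: q^n = 7^15 = 4747561509943.
Step 3: Hamming bound ⌊q^n / V_q(n,t)⌋ = ⌊4747561509943/91⌋ = 52171005603.
Step 4: Compare |C| = 62479722108 to 52171005603: violated.
The claimed |C| lies above the Hamming bound, so no 7-ary code of length 15 with d ≥ 3 can have 62479722108 codewords.


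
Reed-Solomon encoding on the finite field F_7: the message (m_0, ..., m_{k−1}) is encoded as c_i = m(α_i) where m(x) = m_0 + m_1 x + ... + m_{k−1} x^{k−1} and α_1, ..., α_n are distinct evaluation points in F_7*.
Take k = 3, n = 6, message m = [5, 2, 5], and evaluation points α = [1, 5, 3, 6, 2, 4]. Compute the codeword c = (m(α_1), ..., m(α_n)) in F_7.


c = [5, 0, 0, 1, 1, 2]

Message polynomial: m(x) = 5 + 2·x + 5·x^2 (mod 7).
For each evaluation point α_i, compute m(α_i) mod 7:
  α_1 = 1: Horner steps 5 → 0 → 5, so m(1) = 5.
  α_2 = 5: Horner steps 5 → 6 → 0, so m(5) = 0.
  α_3 = 3: Horner steps 5 → 3 → 0, so m(3) = 0.
  α_4 = 6: Horner steps 5 → 4 → 1, so m(6) = 1.
  α_5 = 2: Horner steps 5 → 5 → 1, so m(2) = 1.
  α_6 = 4: Horner steps 5 → 1 → 2, so m(4) = 2.
Codeword c = [5, 0, 0, 1, 1, 2] ∈ F_7^6.


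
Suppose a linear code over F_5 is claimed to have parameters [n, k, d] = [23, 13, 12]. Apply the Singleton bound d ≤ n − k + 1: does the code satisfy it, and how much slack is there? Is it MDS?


Singleton RHS = n − k + 1 = 11, slack = -1, bound violated (no such code; not MDS).

Singleton bound: d ≤ n − k + 1.
Here n = 23, k = 13, so n − k + 1 = 11.
Given d = 12, check d ≤ 11: NO.
Slack = (n − k + 1) − d = -1.
The slack is negative: d = 12 exceeds n − k + 1 = 11 by 1, so the Singleton bound is violated and no linear [23, 13, 12]_5 code can exist. In particular it is not MDS (MDS requires d = n − k + 1 exactly).
Description: the claimed parameters are [23, 13, 12]_5; such a code would be impossible (violates the Singleton bound).


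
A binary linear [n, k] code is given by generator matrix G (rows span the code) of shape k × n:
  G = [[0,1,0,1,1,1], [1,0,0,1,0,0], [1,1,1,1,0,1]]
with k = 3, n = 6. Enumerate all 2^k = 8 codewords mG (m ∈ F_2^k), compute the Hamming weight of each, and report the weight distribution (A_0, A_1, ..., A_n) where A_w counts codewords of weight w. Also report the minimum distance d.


Weight distribution: A_0 = 1, A_2 = 1, A_3 = 3, A_4 = 2, A_5 = 1. Minimum distance d = 2.

Enumerate all 2^3 = 8 messages m ∈ F_2^3.
For each, compute codeword c = mG in F_2^6, then tally its weight.
  m = 000 → c = 000000, weight = 0.
  m = 100 → c = 010111, weight = 4.
  m = 010 → c = 100100, weight = 2.
  m = 110 → c = 110011, weight = 4.
  m = 001 → c = 111101, weight = 5.
  m = 101 → c = 101010, weight = 3.
  m = 011 → c = 011001, weight = 3.
  m = 111 → c = 001110, weight = 3.
Tally weights:
  weight 0: 1 codewords.
  weight 2: 1 codewords.
  weight 3: 3 codewords.
  weight 4: 2 codewords.
  weight 5: 1 codewords.
Minimum distance d = smallest w > 0 with A_w > 0 = 2.
Sanity: Σ A_w = 8 = 2^3 = 8 ✓.


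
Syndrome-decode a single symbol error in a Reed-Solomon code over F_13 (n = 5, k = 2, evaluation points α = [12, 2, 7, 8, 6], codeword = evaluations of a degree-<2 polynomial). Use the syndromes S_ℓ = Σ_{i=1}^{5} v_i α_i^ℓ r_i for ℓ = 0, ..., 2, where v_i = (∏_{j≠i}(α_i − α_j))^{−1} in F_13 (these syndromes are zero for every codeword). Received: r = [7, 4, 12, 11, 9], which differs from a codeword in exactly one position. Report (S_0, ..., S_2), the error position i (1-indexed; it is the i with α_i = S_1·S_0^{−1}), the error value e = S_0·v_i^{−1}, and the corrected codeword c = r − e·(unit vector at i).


S = (12, 7, 3), error at position 5, error magnitude e = 9, c = [7, 4, 12, 11, 0].

Step 1: column multipliers v_i = (∏_{j≠i}(α_i − α_j))^{−1} mod 13.
  i = 1 (α = 12): (12−2)(12−7)(12−8)(12−6) = 10·5·4·6 = 1200 ≡ 4, so v_1 = 4^{−1} = 10 (mod 13).
  i = 2 (α = 2): (2−12)(2−7)(2−8)(2−6) = (−10)·(−5)·(−6)·(−4) = 1200 ≡ 4, so v_2 = 4^{−1} = 10 (mod 13).
  i = 3 (α = 7): (7−12)(7−2)(7−8)(7−6) = (−5)·5·(−1)·1 = 25 ≡ 12, so v_3 = 12^{−1} = 12 (mod 13).
  i = 4 (α = 8): (8−12)(8−2)(8−7)(8−6) = (−4)·6·1·2 = −48 ≡ 4, so v_4 = 4^{−1} = 10 (mod 13).
  i = 5 (α = 6): (6−12)(6−2)(6−7)(6−8) = (−6)·4·(−1)·(−2) = −48 ≡ 4, so v_5 = 4^{−1} = 10 (mod 13).
  v = [10, 10, 12, 10, 10].
Step 2: syndromes of r = [7, 4, 12, 11, 9] (all sums mod 13).
  S_0 = Σ v_i r_i = 10·7 + 10·4 + 12·12 + 10·11 + 10·9 = 454 ≡ 12.
  S_1 = Σ v_i α_i r_i = 10·12·7 + 10·2·4 + 12·7·12 + 10·8·11 + 10·6·9 = 3348 ≡ 7.
  α_i^2 mod 13 = [1, 4, 10, 12, 10].
  S_2 = Σ v_i α_i^2 r_i = 10·1·7 + 10·4·4 + 12·10·12 + 10·12·11 + 10·10·9 = 3890 ≡ 3.
  S = (12, 7, 3) ≠ 0, so r is not a codeword (an error is present).
Step 3: locate the error. For a single error e at position i, S_ℓ = v_i·e·α_i^ℓ, so α_err = S_1/S_0.
  S_0^{−1} = 12^{−1} = 12 (mod 13), so α_err = 7·12 = 84 ≡ 6 = α_5. Error position i = 5.
  Consistency check: S_2/S_1 = 3·2 = 6 ≡ 6 = α_err ✓ (single-error assumption holds).
Step 4: error magnitude e = S_0/v_5 = S_0·∏_{j≠5}(α_5 − α_j) = 12·4 = 48 ≡ 9 (mod 13).
Step 5: correct position 5: c_5 = r_5 − e = 9 − 9 ≡ 0 (mod 13). Hence c = [7, 4, 12, 11, 0].
  Check: interpolating c through the α_i gives m(x) = 6 + 12·x (degree < 2) with m(α_i) = c_i for every i, so c is indeed a codeword.


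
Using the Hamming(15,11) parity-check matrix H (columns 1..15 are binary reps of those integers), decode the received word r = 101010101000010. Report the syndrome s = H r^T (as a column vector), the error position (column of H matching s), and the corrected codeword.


s = (0, 1, 1, 1)^T, error position = 7, corrected codeword c = 101010001000010

Compute s = H r^T mod 2 one row at a time:
  s_1 = 0 + 1 + 0 + 0 + 0 + 0 + 1 + 0 = 2 ≡ 0 (mod 2).
  s_2 = 0 + 1 + 0 + 1 + 0 + 0 + 1 + 0 = 3 ≡ 1 (mod 2).
  s_3 = 0 + 1 + 0 + 1 + 0 + 0 + 1 + 0 = 3 ≡ 1 (mod 2).
  s_4 = 1 + 1 + 1 + 1 + 1 + 0 + 0 + 0 = 5 ≡ 1 (mod 2).
s = (0, 1, 1, 1)^T — this equals column 7 of H (binary 0111), so error is at position 7.
Correct: flip bit 7 of r = 101010101000010 to get c = 101010001000010.


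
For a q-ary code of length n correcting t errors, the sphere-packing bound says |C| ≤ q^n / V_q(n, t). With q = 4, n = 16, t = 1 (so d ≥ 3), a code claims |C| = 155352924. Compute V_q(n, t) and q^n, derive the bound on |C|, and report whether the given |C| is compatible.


V_q(n, t) = 49, q^n = 4294967296, Hamming bound = 87652393, |C| = 155352924 > bound (violated).

Step 1: Compute V_q(n, t) = Σ_{j=0}^1 C(n, j) (q−1)^j.
  j = 0: C(16,0)·(3)^0 = 1·1 = 1.
  j = 1: C(16,1)·(3)^1 = 16·3 = 48.
  V_q(n, t) = 1 + 48 = 49.
Step 2: q^n = 4^16 = 4294967296.
Step 3: Hamming bound ⌊q^n / V_q(n,t)⌋ = ⌊4294967296/49⌋ = 87652393.
Step 4: Compare |C| = 155352924 to 87652393: violated.
The claimed |C| lies above the Hamming bound, so no 4-ary code of length 16 with d ≥ 3 can have 155352924 codewords.


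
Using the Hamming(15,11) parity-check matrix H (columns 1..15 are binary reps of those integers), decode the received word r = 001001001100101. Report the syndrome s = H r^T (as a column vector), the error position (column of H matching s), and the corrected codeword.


s = (0, 1, 0, 0)^T, error position = 4, corrected codeword c = 001101001100101

Compute s = H r^T mod 2 one row at a time:
  s_1 = 0 + 1 + 1 + 0 + 0 + 1 + 0 + 1 = 4 ≡ 0 (mod 2).
  s_2 = 0 + 0 + 1 + 0 + 0 + 1 + 0 + 1 = 3 ≡ 1 (mod 2).
  s_3 = 0 + 1 + 1 + 0 + 1 + 0 + 0 + 1 = 4 ≡ 0 (mod 2).
  s_4 = 0 + 1 + 0 + 0 + 1 + 0 + 1 + 1 = 4 ≡ 0 (mod 2).
s = (0, 1, 0, 0)^T — this equals column 4 of H (binary 0100), so error is at position 4.
Correct: flip bit 4 of r = 001001001100101 to get c = 001101001100101.


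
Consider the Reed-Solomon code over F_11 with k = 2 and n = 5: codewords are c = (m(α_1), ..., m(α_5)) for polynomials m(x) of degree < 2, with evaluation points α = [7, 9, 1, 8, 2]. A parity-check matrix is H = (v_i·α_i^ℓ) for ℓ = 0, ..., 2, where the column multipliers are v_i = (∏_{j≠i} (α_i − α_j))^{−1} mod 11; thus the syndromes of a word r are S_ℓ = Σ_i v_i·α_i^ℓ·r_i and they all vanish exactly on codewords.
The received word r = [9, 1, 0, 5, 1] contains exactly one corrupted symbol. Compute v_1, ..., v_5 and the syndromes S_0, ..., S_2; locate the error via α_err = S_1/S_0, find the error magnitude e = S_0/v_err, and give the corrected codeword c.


S = (6, 1, 2), error at position 5, error magnitude e = 5, c = [9, 1, 0, 5, 7].

Step 1: column multipliers v_i = (∏_{j≠i}(α_i − α_j))^{−1} mod 11.
  i = 1 (α = 7): (7−9)(7−1)(7−8)(7−2) = (−2)·6·(−1)·5 = 60 ≡ 5, so v_1 = 5^{−1} = 9 (mod 11).
  i = 2 (α = 9): (9−7)(9−1)(9−8)(9−2) = 2·8·1·7 = 112 ≡ 2, so v_2 = 2^{−1} = 6 (mod 11).
  i = 3 (α = 1): (1−7)(1−9)(1−8)(1−2) = (−6)·(−8)·(−7)·(−1) = 336 ≡ 6, so v_3 = 6^{−1} = 2 (mod 11).
  i = 4 (α = 8): (8−7)(8−9)(8−1)(8−2) = 1·(−1)·7·6 = −42 ≡ 2, so v_4 = 2^{−1} = 6 (mod 11).
  i = 5 (α = 2): (2−7)(2−9)(2−1)(2−8) = (−5)·(−7)·1·(−6) = −210 ≡ 10, so v_5 = 10^{−1} = 10 (mod 11).
  v = [9, 6, 2, 6, 10].
Step 2: syndromes of r = [9, 1, 0, 5, 1] (all sums mod 11).
  S_0 = Σ v_i r_i = 9·9 + 6·1 + 2·0 + 6·5 + 10·1 = 127 ≡ 6.
  S_1 = Σ v_i α_i r_i = 9·7·9 + 6·9·1 + 2·1·0 + 6·8·5 + 10·2·1 = 881 ≡ 1.
  α_i^2 mod 11 = [5, 4, 1, 9, 4].
  S_2 = Σ v_i α_i^2 r_i = 9·5·9 + 6·4·1 + 2·1·0 + 6·9·5 + 10·4·1 = 739 ≡ 2.
  S = (6, 1, 2) ≠ 0, so r is not a codeword (an error is present).
Step 3: locate the error. For a single error e at position i, S_ℓ = v_i·e·α_i^ℓ, so α_err = S_1/S_0.
  S_0^{−1} = 6^{−1} = 2 (mod 11), so α_err = 1·2 = 2 ≡ 2 = α_5. Error position i = 5.
  Consistency check: S_2/S_1 = 2·1 = 2 ≡ 2 = α_err ✓ (single-error assumption holds).
Step 4: error magnitude e = S_0/v_5 = S_0·∏_{j≠5}(α_5 − α_j) = 6·10 = 60 ≡ 5 (mod 11).
Step 5: correct position 5: c_5 = r_5 − e = 1 − 5 ≡ 7 (mod 11). Hence c = [9, 1, 0, 5, 7].
  Check: interpolating c through the α_i gives m(x) = 4 + 7·x (degree < 2) with m(α_i) = c_i for every i, so c is indeed a codeword.


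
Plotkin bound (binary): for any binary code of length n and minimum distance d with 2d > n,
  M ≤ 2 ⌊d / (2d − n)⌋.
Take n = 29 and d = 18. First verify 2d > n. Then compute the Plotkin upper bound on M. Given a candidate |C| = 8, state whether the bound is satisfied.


Plotkin bound M ≤ 4; given |C| = 8 > bound (violated).

Check applicability: 2d = 36, n = 29.
2d − n = 7 > 0, so Plotkin applies.
Compute d/(2d−n) = 18/7 ≈ 2.5714.
⌊d/(2d−n)⌋ = 2.
Plotkin bound: M ≤ 2·2 = 4.
Given |C| = 8, check: VIOLATED.
This |C| is above the Plotkin bound, so no binary code with n = 29, d = 18 and 8 codewords exists.


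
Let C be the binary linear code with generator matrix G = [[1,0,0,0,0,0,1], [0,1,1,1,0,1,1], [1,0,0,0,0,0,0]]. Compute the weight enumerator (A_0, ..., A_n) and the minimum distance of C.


Weight distribution: A_0 = 1, A_1 = 2, A_2 = 1, A_4 = 1, A_5 = 2, A_6 = 1. Minimum distance d = 1.

Enumerate all 2^3 = 8 messages m ∈ F_2^3.
For each, compute codeword c = mG in F_2^7, then tally its weight.
  m = 000 → c = 0000000, weight = 0.
  m = 100 → c = 1000001, weight = 2.
  m = 010 → c = 0111011, weight = 5.
  m = 110 → c = 1111010, weight = 5.
  m = 001 → c = 1000000, weight = 1.
  m = 101 → c = 0000001, weight = 1.
  m = 011 → c = 1111011, weight = 6.
  m = 111 → c = 0111010, weight = 4.
Tally weights:
  weight 0: 1 codewords.
  weight 1: 2 codewords.
  weight 2: 1 codewords.
  weight 4: 1 codewords.
  weight 5: 2 codewords.
  weight 6: 1 codewords.
Minimum distance d = smallest w > 0 with A_w > 0 = 1.
Sanity: Σ A_w = 8 = 2^3 = 8 ✓.


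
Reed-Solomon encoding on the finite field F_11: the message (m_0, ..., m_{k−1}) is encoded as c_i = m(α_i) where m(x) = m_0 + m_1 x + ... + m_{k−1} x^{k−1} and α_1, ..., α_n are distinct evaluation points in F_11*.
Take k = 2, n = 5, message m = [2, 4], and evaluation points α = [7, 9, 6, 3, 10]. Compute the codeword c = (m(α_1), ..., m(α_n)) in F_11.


c = [8, 5, 4, 3, 9]

Message polynomial: m(x) = 2 + 4·x (mod 11).
For each evaluation point α_i, compute m(α_i) mod 11:
  α_1 = 7: Horner steps 4 → 8, so m(7) = 8.
  α_2 = 9: Horner steps 4 → 5, so m(9) = 5.
  α_3 = 6: Horner steps 4 → 4, so m(6) = 4.
  α_4 = 3: Horner steps 4 → 3, so m(3) = 3.
  α_5 = 10: Horner steps 4 → 9, so m(10) = 9.
Codeword c = [8, 5, 4, 3, 9] ∈ F_11^5.


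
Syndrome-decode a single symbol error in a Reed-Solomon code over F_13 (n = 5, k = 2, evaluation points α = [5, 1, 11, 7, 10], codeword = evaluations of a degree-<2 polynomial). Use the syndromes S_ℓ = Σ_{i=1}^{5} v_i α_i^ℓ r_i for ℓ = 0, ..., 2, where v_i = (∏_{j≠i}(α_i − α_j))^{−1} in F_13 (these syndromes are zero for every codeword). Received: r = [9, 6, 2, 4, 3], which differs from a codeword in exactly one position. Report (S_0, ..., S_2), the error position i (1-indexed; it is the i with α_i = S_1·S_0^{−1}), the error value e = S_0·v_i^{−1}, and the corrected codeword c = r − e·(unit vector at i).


S = (10, 6, 1), error at position 3, error magnitude e = 8, c = [9, 6, 7, 4, 3].

Step 1: column multipliers v_i = (∏_{j≠i}(α_i − α_j))^{−1} mod 13.
  i = 1 (α = 5): (5−1)(5−11)(5−7)(5−10) = 4·(−6)·(−2)·(−5) = −240 ≡ 7, so v_1 = 7^{−1} = 2 (mod 13).
  i = 2 (α = 1): (1−5)(1−11)(1−7)(1−10) = (−4)·(−10)·(−6)·(−9) = 2160 ≡ 2, so v_2 = 2^{−1} = 7 (mod 13).
  i = 3 (α = 11): (11−5)(11−1)(11−7)(11−10) = 6·10·4·1 = 240 ≡ 6, so v_3 = 6^{−1} = 11 (mod 13).
  i = 4 (α = 7): (7−5)(7−1)(7−11)(7−10) = 2·6·(−4)·(−3) = 144 ≡ 1, so v_4 = 1^{−1} = 1 (mod 13).
  i = 5 (α = 10): (10−5)(10−1)(10−11)(10−7) = 5·9·(−1)·3 = −135 ≡ 8, so v_5 = 8^{−1} = 5 (mod 13).
  v = [2, 7, 11, 1, 5].
Step 2: syndromes of r = [9, 6, 2, 4, 3] (all sums mod 13).
  S_0 = Σ v_i r_i = 2·9 + 7·6 + 11·2 + 1·4 + 5·3 = 101 ≡ 10.
  S_1 = Σ v_i α_i r_i = 2·5·9 + 7·1·6 + 11·11·2 + 1·7·4 + 5·10·3 = 552 ≡ 6.
  α_i^2 mod 13 = [12, 1, 4, 10, 9].
  S_2 = Σ v_i α_i^2 r_i = 2·12·9 + 7·1·6 + 11·4·2 + 1·10·4 + 5·9·3 = 521 ≡ 1.
  S = (10, 6, 1) ≠ 0, so r is not a codeword (an error is present).
Step 3: locate the error. For a single error e at position i, S_ℓ = v_i·e·α_i^ℓ, so α_err = S_1/S_0.
  S_0^{−1} = 10^{−1} = 4 (mod 13), so α_err = 6·4 = 24 ≡ 11 = α_3. Error position i = 3.
  Consistency check: S_2/S_1 = 1·11 = 11 ≡ 11 = α_err ✓ (single-error assumption holds).
Step 4: error magnitude e = S_0/v_3 = S_0·∏_{j≠3}(α_3 − α_j) = 10·6 = 60 ≡ 8 (mod 13).
Step 5: correct position 3: c_3 = r_3 − e = 2 − 8 ≡ 7 (mod 13). Hence c = [9, 6, 7, 4, 3].
  Check: interpolating c through the α_i gives m(x) = 2 + 4·x (degree < 2) with m(α_i) = c_i for every i, so c is indeed a codeword.


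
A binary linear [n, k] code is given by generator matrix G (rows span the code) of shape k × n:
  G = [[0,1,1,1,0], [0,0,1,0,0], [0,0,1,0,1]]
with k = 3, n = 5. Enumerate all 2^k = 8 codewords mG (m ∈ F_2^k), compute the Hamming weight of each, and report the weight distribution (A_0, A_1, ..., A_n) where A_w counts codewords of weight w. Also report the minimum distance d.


Weight distribution: A_0 = 1, A_1 = 2, A_2 = 2, A_3 = 2, A_4 = 1. Minimum distance d = 1.

Enumerate all 2^3 = 8 messages m ∈ F_2^3.
For each, compute codeword c = mG in F_2^5, then tally its weight.
  m = 000 → c = 00000, weight = 0.
  m = 100 → c = 01110, weight = 3.
  m = 010 → c = 00100, weight = 1.
  m = 110 → c = 01010, weight = 2.
  m = 001 → c = 00101, weight = 2.
  m = 101 → c = 01011, weight = 3.
  m = 011 → c = 00001, weight = 1.
  m = 111 → c = 01111, weight = 4.
Tally weights:
  weight 0: 1 codewords.
  weight 1: 2 codewords.
  weight 2: 2 codewords.
  weight 3: 2 codewords.
  weight 4: 1 codewords.
Minimum distance d = smallest w > 0 with A_w > 0 = 1.
Sanity: Σ A_w = 8 = 2^3 = 8 ✓.


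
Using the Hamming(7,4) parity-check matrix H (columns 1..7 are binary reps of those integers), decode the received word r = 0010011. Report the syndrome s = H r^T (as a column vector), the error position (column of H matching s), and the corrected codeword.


s = (0, 1, 0)^T, error position = 2, corrected codeword c = 0110011

Compute s = H r^T mod 2 one row at a time:
  s_1 = 0 + 0 + 1 + 1 = 2 ≡ 0 (mod 2).
  s_2 = 0 + 1 + 1 + 1 = 3 ≡ 1 (mod 2).
  s_3 = 0 + 1 + 0 + 1 = 2 ≡ 0 (mod 2).
s = (0, 1, 0)^T — this equals column 2 of H (binary 010), so error is at position 2.
Correct: flip bit 2 of r = 0010011 to get c = 0110011.


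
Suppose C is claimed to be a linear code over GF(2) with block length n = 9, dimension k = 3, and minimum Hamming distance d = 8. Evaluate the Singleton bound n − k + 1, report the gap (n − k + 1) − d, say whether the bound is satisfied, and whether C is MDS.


Singleton RHS = n − k + 1 = 7, slack = -1, bound violated (no such code; not MDS).

Singleton bound: d ≤ n − k + 1.
Here n = 9, k = 3, so n − k + 1 = 7.
Given d = 8, check d ≤ 7: NO.
Slack = (n − k + 1) − d = -1.
The slack is negative: d = 8 exceeds n − k + 1 = 7 by 1, so the Singleton bound is violated and no linear [9, 3, 8]_2 code can exist. In particular it is not MDS (MDS requires d = n − k + 1 exactly).
Description: the claimed parameters are [9, 3, 8]_2; such a code would be impossible (violates the Singleton bound).


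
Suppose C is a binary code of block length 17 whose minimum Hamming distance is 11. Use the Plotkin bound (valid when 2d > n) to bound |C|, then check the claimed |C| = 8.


Plotkin bound M ≤ 4; given |C| = 8 > bound (violated).

Check applicability: 2d = 22, n = 17.
2d − n = 5 > 0, so Plotkin applies.
Compute d/(2d−n) = 11/5 ≈ 2.2000.
⌊d/(2d−n)⌋ = 2.
Plotkin bound: M ≤ 2·2 = 4.
Given |C| = 8, check: VIOLATED.
This |C| is above the Plotkin bound, so no binary code with n = 17, d = 11 and 8 codewords exists.


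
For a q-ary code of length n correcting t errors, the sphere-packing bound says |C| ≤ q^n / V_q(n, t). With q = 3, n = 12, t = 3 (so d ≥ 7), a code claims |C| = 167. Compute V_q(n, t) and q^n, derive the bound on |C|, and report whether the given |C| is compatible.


V_q(n, t) = 2049, q^n = 531441, Hamming bound = 259, |C| = 167 ≤ bound (satisfied).

Step 1: Compute V_q(n, t) = Σ_{j=0}^3 C(n, j) (q−1)^j.
  j = 0: C(12,0)·(2)^0 = 1·1 = 1.
  j = 1: C(12,1)·(2)^1 = 12·2 = 24.
  j = 2: C(12,2)·(2)^2 = 66·4 = 264.
  j = 3: C(12,3)·(2)^3 = 220·8 = 1760.
  V_q(n, t) = 1 + 24 + 264 + 1760 = 2049.
Step 2: q^n = 3^12 = 531441.
Step 3: Hamming bound ⌊q^n / V_q(n,t)⌋ = ⌊531441/2049⌋ = 259.
Step 4: Compare |C| = 167 to 259: satisfied.
The claimed |C| lies below the Hamming bound.


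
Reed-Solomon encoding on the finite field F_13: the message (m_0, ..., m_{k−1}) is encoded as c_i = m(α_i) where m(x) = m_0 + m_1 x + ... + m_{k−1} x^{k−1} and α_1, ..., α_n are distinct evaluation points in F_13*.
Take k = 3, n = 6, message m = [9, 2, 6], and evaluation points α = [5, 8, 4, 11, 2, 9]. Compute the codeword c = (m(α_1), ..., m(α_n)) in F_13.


c = [0, 6, 9, 3, 11, 6]

Message polynomial: m(x) = 9 + 2·x + 6·x^2 (mod 13).
For each evaluation point α_i, compute m(α_i) mod 13:
  α_1 = 5: Horner steps 6 → 6 → 0, so m(5) = 0.
  α_2 = 8: Horner steps 6 → 11 → 6, so m(8) = 6.
  α_3 = 4: Horner steps 6 → 0 → 9, so m(4) = 9.
  α_4 = 11: Horner steps 6 → 3 → 3, so m(11) = 3.
  α_5 = 2: Horner steps 6 → 1 → 11, so m(2) = 11.
  α_6 = 9: Horner steps 6 → 4 → 6, so m(9) = 6.
Codeword c = [0, 6, 9, 3, 11, 6] ∈ F_13^6.


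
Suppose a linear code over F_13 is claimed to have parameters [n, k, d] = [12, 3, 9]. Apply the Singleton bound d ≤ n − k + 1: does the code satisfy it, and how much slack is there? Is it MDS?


Singleton RHS = n − k + 1 = 10, slack = 1, bound satisfied, not MDS.

Singleton bound: d ≤ n − k + 1.
Here n = 12, k = 3, so n − k + 1 = 10.
Given d = 9, check d ≤ 10: YES.
Slack = (n − k + 1) − d = 1.
The code is NOT MDS (slack = 1 > 0).
Description: the claimed parameters are [12, 3, 9]_13; such a code would be non-MDS.


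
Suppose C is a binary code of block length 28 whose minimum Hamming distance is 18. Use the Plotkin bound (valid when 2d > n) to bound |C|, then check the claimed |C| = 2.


Plotkin bound M ≤ 4; given |C| = 2 ≤ bound (satisfied).

Check applicability: 2d = 36, n = 28.
2d − n = 8 > 0, so Plotkin applies.
Compute d/(2d−n) = 18/8 ≈ 2.2500.
⌊d/(2d−n)⌋ = 2.
Plotkin bound: M ≤ 2·2 = 4.
Given |C| = 2, check: satisfied.
This |C| is below the Plotkin bound.


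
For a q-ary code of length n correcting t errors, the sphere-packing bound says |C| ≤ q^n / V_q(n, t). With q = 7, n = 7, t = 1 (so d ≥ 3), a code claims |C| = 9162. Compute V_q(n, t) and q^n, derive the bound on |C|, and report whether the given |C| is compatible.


V_q(n, t) = 43, q^n = 823543, Hamming bound = 19152, |C| = 9162 ≤ bound (satisfied).

Step 1: Compute V_q(n, t) = Σ_{j=0}^1 C(n, j) (q−1)^j.
  j = 0: C(7,0)·(6)^0 = 1·1 = 1.
  j = 1: C(7,1)·(6)^1 = 7·6 = 42.
  V_q(n, t) = 1 + 42 = 43.
Step 2: q^n = 7^7 = 823543.
Step 3: Hamming bound ⌊q^n / V_q(n,t)⌋ = ⌊823543/43⌋ = 19152.
Step 4: Compare |C| = 9162 to 19152: satisfied.
The claimed |C| lies below the Hamming bound.


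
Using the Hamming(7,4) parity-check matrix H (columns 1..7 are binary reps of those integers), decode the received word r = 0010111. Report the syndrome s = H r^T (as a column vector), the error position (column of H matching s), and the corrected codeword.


s = (1, 1, 1)^T, error position = 7, corrected codeword c = 0010110

Compute s = H r^T mod 2 one row at a time:
  s_1 = 0 + 1 + 1 + 1 = 3 ≡ 1 (mod 2).
  s_2 = 0 + 1 + 1 + 1 = 3 ≡ 1 (mod 2).
  s_3 = 0 + 1 + 1 + 1 = 3 ≡ 1 (mod 2).
s = (1, 1, 1)^T — this equals column 7 of H (binary 111), so error is at position 7.
Correct: flip bit 7 of r = 0010111 to get c = 0010110.


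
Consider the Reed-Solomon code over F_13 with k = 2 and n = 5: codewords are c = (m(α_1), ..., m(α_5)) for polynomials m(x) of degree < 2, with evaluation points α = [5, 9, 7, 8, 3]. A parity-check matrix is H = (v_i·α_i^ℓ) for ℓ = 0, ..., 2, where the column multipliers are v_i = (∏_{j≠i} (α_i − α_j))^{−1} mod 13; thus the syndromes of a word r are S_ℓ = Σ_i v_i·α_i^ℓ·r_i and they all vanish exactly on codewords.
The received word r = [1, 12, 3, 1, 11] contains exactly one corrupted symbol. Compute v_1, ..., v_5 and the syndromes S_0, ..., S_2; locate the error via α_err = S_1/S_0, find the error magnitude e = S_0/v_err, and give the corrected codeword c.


S = (5, 12, 8), error at position 1, error magnitude e = 7, c = [7, 12, 3, 1, 11].

Step 1: column multipliers v_i = (∏_{j≠i}(α_i − α_j))^{−1} mod 13.
  i = 1 (α = 5): (5−9)(5−7)(5−8)(5−3) = (−4)·(−2)·(−3)·2 = −48 ≡ 4, so v_1 = 4^{−1} = 10 (mod 13).
  i = 2 (α = 9): (9−5)(9−7)(9−8)(9−3) = 4·2·1·6 = 48 ≡ 9, so v_2 = 9^{−1} = 3 (mod 13).
  i = 3 (α = 7): (7−5)(7−9)(7−8)(7−3) = 2·(−2)·(−1)·4 = 16 ≡ 3, so v_3 = 3^{−1} = 9 (mod 13).
  i = 4 (α = 8): (8−5)(8−9)(8−7)(8−3) = 3·(−1)·1·5 = −15 ≡ 11, so v_4 = 11^{−1} = 6 (mod 13).
  i = 5 (α = 3): (3−5)(3−9)(3−7)(3−8) = (−2)·(−6)·(−4)·(−5) = 240 ≡ 6, so v_5 = 6^{−1} = 11 (mod 13).
  v = [10, 3, 9, 6, 11].
Step 2: syndromes of r = [1, 12, 3, 1, 11] (all sums mod 13).
  S_0 = Σ v_i r_i = 10·1 + 3·12 + 9·3 + 6·1 + 11·11 = 200 ≡ 5.
  S_1 = Σ v_i α_i r_i = 10·5·1 + 3·9·12 + 9·7·3 + 6·8·1 + 11·3·11 = 974 ≡ 12.
  α_i^2 mod 13 = [12, 3, 10, 12, 9].
  S_2 = Σ v_i α_i^2 r_i = 10·12·1 + 3·3·12 + 9·10·3 + 6·12·1 + 11·9·11 = 1659 ≡ 8.
  S = (5, 12, 8) ≠ 0, so r is not a codeword (an error is present).
Step 3: locate the error. For a single error e at position i, S_ℓ = v_i·e·α_i^ℓ, so α_err = S_1/S_0.
  S_0^{−1} = 5^{−1} = 8 (mod 13), so α_err = 12·8 = 96 ≡ 5 = α_1. Error position i = 1.
  Consistency check: S_2/S_1 = 8·12 = 96 ≡ 5 = α_err ✓ (single-error assumption holds).
Step 4: error magnitude e = S_0/v_1 = S_0·∏_{j≠1}(α_1 − α_j) = 5·4 = 20 ≡ 7 (mod 13).
Step 5: correct position 1: c_1 = r_1 − e = 1 − 7 ≡ 7 (mod 13). Hence c = [7, 12, 3, 1, 11].
  Check: interpolating c through the α_i gives m(x) = 4 + 11·x (degree < 2) with m(α_i) = c_i for every i, so c is indeed a codeword.


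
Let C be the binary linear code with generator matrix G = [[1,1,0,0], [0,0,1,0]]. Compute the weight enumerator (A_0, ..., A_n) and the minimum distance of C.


Weight distribution: A_0 = 1, A_1 = 1, A_2 = 1, A_3 = 1. Minimum distance d = 1.

Enumerate all 2^2 = 4 messages m ∈ F_2^2.
For each, compute codeword c = mG in F_2^4, then tally its weight.
  m = 00 → c = 0000, weight = 0.
  m = 10 → c = 1100, weight = 2.
  m = 01 → c = 0010, weight = 1.
  m = 11 → c = 1110, weight = 3.
Tally weights:
  weight 0: 1 codewords.
  weight 1: 1 codewords.
  weight 2: 1 codewords.
  weight 3: 1 codewords.
Minimum distance d = smallest w > 0 with A_w > 0 = 1.
Sanity: Σ A_w = 4 = 2^2 = 4 ✓.


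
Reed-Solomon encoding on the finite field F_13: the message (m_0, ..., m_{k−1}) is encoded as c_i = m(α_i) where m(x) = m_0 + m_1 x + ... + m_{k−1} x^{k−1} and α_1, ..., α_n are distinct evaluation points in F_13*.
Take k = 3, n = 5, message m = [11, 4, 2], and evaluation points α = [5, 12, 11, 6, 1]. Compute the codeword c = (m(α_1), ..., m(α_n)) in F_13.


c = [3, 9, 11, 3, 4]

Message polynomial: m(x) = 11 + 4·x + 2·x^2 (mod 13).
For each evaluation point α_i, compute m(α_i) mod 13:
  α_1 = 5: Horner steps 2 → 1 → 3, so m(5) = 3.
  α_2 = 12: Horner steps 2 → 2 → 9, so m(12) = 9.
  α_3 = 11: Horner steps 2 → 0 → 11, so m(11) = 11.
  α_4 = 6: Horner steps 2 → 3 → 3, so m(6) = 3.
  α_5 = 1: Horner steps 2 → 6 → 4, so m(1) = 4.
Codeword c = [3, 9, 11, 3, 4] ∈ F_13^5.


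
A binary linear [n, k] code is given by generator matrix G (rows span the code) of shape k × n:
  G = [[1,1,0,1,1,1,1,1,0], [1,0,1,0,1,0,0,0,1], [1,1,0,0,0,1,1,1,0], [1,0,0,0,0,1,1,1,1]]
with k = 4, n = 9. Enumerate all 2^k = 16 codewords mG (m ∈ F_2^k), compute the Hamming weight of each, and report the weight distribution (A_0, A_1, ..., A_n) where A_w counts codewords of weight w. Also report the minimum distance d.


Weight distribution: A_0 = 1, A_2 = 2, A_4 = 5, A_5 = 4, A_7 = 4. Minimum distance d = 2.

Enumerate all 2^4 = 16 messages m ∈ F_2^4.
For each, compute codeword c = mG in F_2^9, then tally its weight.
  m = 0000 → c = 000000000, weight = 0.
  m = 1000 → c = 110111110, weight = 7.
  m = 0100 → c = 101010001, weight = 4.
  m = 1100 → c = 011101111, weight = 7.
  m = 0010 → c = 110001110, weight = 5.
  m = 1010 → c = 000110000, weight = 2.
  m = 0110 → c = 011011111, weight = 7.
  m = 1110 → c = 101100001, weight = 4.
  m = 0001 → c = 100001111, weight = 5.
  m = 1001 → c = 010110001, weight = 4.
  m = 0101 → c = 001011110, weight = 5.
  m = 1101 → c = 111100000, weight = 4.
  m = 0011 → c = 010000001, weight = 2.
  m = 1011 → c = 100111111, weight = 7.
  m = 0111 → c = 111010000, weight = 4.
  m = 1111 → c = 001101110, weight = 5.
Tally weights:
  weight 0: 1 codewords.
  weight 2: 2 codewords.
  weight 4: 5 codewords.
  weight 5: 4 codewords.
  weight 7: 4 codewords.
Minimum distance d = smallest w > 0 with A_w > 0 = 2.
Sanity: Σ A_w = 16 = 2^4 = 16 ✓.


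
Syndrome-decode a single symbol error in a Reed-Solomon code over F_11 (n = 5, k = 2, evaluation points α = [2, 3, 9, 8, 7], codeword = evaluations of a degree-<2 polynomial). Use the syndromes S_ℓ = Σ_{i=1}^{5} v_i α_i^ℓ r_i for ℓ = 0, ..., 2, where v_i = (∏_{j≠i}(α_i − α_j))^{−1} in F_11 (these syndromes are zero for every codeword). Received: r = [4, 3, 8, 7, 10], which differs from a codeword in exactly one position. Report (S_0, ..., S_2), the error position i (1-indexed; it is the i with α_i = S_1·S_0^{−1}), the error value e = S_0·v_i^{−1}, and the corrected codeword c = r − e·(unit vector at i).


S = (3, 2, 5), error at position 4, error magnitude e = 9, c = [4, 3, 8, 9, 10].

Step 1: column multipliers v_i = (∏_{j≠i}(α_i − α_j))^{−1} mod 11.
  i = 1 (α = 2): (2−3)(2−9)(2−8)(2−7) = (−1)·(−7)·(−6)·(−5) = 210 ≡ 1, so v_1 = 1^{−1} = 1 (mod 11).
  i = 2 (α = 3): (3−2)(3−9)(3−8)(3−7) = 1·(−6)·(−5)·(−4) = −120 ≡ 1, so v_2 = 1^{−1} = 1 (mod 11).
  i = 3 (α = 9): (9−2)(9−3)(9−8)(9−7) = 7·6·1·2 = 84 ≡ 7, so v_3 = 7^{−1} = 8 (mod 11).
  i = 4 (α = 8): (8−2)(8−3)(8−9)(8−7) = 6·5·(−1)·1 = −30 ≡ 3, so v_4 = 3^{−1} = 4 (mod 11).
  i = 5 (α = 7): (7−2)(7−3)(7−9)(7−8) = 5·4·(−2)·(−1) = 40 ≡ 7, so v_5 = 7^{−1} = 8 (mod 11).
  v = [1, 1, 8, 4, 8].
Step 2: syndromes of r = [4, 3, 8, 7, 10] (all sums mod 11).
  S_0 = Σ v_i r_i = 1·4 + 1·3 + 8·8 + 4·7 + 8·10 = 179 ≡ 3.
  S_1 = Σ v_i α_i r_i = 1·2·4 + 1·3·3 + 8·9·8 + 4·8·7 + 8·7·10 = 1377 ≡ 2.
  α_i^2 mod 11 = [4, 9, 4, 9, 5].
  S_2 = Σ v_i α_i^2 r_i = 1·4·4 + 1·9·3 + 8·4·8 + 4·9·7 + 8·5·10 = 951 ≡ 5.
  S = (3, 2, 5) ≠ 0, so r is not a codeword (an error is present).
Step 3: locate the error. For a single error e at position i, S_ℓ = v_i·e·α_i^ℓ, so α_err = S_1/S_0.
  S_0^{−1} = 3^{−1} = 4 (mod 11), so α_err = 2·4 = 8 ≡ 8 = α_4. Error position i = 4.
  Consistency check: S_2/S_1 = 5·6 = 30 ≡ 8 = α_err ✓ (single-error assumption holds).
Step 4: error magnitude e = S_0/v_4 = S_0·∏_{j≠4}(α_4 − α_j) = 3·3 = 9 ≡ 9 (mod 11).
Step 5: correct position 4: c_4 = r_4 − e = 7 − 9 ≡ 9 (mod 11). Hence c = [4, 3, 8, 9, 10].
  Check: interpolating c through the α_i gives m(x) = 6 + 10·x (degree < 2) with m(α_i) = c_i for every i, so c is indeed a codeword.


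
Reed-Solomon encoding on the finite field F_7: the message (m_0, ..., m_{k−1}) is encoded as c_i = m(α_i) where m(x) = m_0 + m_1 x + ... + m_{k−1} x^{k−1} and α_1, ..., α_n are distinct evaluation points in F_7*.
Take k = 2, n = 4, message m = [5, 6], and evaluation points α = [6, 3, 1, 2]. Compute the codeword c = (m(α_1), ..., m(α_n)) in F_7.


c = [6, 2, 4, 3]

Message polynomial: m(x) = 5 + 6·x (mod 7).
For each evaluation point α_i, compute m(α_i) mod 7:
  α_1 = 6: Horner steps 6 → 6, so m(6) = 6.
  α_2 = 3: Horner steps 6 → 2, so m(3) = 2.
  α_3 = 1: Horner steps 6 → 4, so m(1) = 4.
  α_4 = 2: Horner steps 6 → 3, so m(2) = 3.
Codeword c = [6, 2, 4, 3] ∈ F_7^4.
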